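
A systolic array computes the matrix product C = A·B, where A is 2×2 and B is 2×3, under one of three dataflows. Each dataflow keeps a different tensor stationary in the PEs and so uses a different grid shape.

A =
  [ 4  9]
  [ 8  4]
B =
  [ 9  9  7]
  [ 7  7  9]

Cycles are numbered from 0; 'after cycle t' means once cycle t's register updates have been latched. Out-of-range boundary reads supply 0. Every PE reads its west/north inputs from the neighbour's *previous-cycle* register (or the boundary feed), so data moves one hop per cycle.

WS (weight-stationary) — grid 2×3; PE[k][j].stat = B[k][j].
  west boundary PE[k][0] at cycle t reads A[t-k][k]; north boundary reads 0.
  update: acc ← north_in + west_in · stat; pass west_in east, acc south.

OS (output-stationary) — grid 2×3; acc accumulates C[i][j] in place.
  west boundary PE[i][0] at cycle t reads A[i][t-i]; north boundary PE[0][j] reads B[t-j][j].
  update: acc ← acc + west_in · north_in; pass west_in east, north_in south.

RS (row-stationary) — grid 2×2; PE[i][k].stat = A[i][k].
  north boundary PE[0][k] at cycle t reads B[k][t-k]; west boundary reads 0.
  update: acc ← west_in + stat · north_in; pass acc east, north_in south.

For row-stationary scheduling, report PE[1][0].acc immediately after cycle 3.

RS (2×2). Following PE[1][0] plus its west/north inputs:
  [0] (0,0) acc=36 (h:36 v:9)
  [0] (1,0) acc=0 (h:0 v:0)
  [1] (0,0) acc=36 (h:36 v:9)
  [1] (1,0) acc=72 (h:72 v:9)
  [2] (0,0) acc=28 (h:28 v:7)
  [2] (1,0) acc=72 (h:72 v:9)
  [3] (0,0) acc=0 (h:0 v:0)
  [3] (1,0) acc=56 (h:56 v:7)

PE[1][0].acc = 56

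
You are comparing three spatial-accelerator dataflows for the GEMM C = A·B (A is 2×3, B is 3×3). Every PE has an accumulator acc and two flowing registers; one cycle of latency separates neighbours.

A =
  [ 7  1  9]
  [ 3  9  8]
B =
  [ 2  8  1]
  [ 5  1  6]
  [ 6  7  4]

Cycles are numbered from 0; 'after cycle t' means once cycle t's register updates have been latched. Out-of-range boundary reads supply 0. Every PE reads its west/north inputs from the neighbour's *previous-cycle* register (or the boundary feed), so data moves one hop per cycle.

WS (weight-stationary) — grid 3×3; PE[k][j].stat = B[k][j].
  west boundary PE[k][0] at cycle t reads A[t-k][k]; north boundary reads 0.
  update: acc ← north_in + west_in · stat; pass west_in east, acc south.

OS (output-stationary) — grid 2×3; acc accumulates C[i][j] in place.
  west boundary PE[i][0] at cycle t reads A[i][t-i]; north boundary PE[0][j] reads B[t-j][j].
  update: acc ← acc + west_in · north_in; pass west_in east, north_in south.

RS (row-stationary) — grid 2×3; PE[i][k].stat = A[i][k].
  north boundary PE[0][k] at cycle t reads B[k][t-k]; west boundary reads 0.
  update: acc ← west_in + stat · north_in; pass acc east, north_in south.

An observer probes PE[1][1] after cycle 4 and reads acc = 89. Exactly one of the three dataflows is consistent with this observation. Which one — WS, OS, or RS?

dataflow = OS

Under WS (3×3), PE[1][1]:
  c0 r1c1: 0 / 0 / 0
  c1 r1c1: 0 / 0 / 0
  c2 r1c1: 57 / 1 / 57
  c3 r1c1: 33 / 9 / 33
  c4 r1c1: 0 / 0 / 0
Under OS (2×3), PE[1][1]:
  c0 r1c1: 0 / 0 / 0
  c1 r1c1: 0 / 0 / 0
  c2 r1c1: 24 / 3 / 8
  c3 r1c1: 33 / 9 / 1
  c4 r1c1: 89 / 8 / 7
Under RS (2×3), PE[1][1]:
  c0 r1c1: 0 / 0 / 0
  c1 r1c1: 0 / 0 / 0
  c2 r1c1: 51 / 51 / 5
  c3 r1c1: 33 / 33 / 1
  c4 r1c1: 57 / 57 / 6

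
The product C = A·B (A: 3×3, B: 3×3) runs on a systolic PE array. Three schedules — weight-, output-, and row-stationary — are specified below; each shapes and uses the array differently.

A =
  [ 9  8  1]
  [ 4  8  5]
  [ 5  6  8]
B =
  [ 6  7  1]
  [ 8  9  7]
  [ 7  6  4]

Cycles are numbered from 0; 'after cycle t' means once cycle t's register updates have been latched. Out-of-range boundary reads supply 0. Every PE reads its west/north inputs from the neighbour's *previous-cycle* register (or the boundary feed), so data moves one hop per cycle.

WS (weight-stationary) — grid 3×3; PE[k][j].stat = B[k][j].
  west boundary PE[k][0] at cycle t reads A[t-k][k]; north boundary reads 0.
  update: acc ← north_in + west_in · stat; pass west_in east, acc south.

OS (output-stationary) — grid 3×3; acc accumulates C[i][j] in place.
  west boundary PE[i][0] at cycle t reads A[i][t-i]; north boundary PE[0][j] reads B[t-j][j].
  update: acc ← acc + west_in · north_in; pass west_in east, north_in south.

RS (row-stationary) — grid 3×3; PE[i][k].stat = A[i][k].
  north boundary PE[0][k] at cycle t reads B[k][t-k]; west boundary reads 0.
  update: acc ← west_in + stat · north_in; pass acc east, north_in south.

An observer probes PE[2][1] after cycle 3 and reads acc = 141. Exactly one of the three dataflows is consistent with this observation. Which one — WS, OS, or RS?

dataflow = WS

WS [3×3] PE[2][1] across cycles:
  step 0 · PE2,1: acc=0; fwd→0 fwd↓0
  step 1 · PE2,1: acc=0; fwd→0 fwd↓0
  step 2 · PE2,1: acc=0; fwd→0 fwd↓0
  step 3 · PE2,1: acc=141; fwd→1 fwd↓141
OS [3×3] PE[2][1] across cycles:
  step 0 · PE2,1: acc=0; fwd→0 fwd↓0
  step 1 · PE2,1: acc=0; fwd→0 fwd↓0
  step 2 · PE2,1: acc=0; fwd→0 fwd↓0
  step 3 · PE2,1: acc=35; fwd→5 fwd↓7
RS [3×3] PE[2][1] across cycles:
  step 0 · PE2,1: acc=0; fwd→0 fwd↓0
  step 1 · PE2,1: acc=0; fwd→0 fwd↓0
  step 2 · PE2,1: acc=0; fwd→0 fwd↓0
  step 3 · PE2,1: acc=78; fwd→78 fwd↓8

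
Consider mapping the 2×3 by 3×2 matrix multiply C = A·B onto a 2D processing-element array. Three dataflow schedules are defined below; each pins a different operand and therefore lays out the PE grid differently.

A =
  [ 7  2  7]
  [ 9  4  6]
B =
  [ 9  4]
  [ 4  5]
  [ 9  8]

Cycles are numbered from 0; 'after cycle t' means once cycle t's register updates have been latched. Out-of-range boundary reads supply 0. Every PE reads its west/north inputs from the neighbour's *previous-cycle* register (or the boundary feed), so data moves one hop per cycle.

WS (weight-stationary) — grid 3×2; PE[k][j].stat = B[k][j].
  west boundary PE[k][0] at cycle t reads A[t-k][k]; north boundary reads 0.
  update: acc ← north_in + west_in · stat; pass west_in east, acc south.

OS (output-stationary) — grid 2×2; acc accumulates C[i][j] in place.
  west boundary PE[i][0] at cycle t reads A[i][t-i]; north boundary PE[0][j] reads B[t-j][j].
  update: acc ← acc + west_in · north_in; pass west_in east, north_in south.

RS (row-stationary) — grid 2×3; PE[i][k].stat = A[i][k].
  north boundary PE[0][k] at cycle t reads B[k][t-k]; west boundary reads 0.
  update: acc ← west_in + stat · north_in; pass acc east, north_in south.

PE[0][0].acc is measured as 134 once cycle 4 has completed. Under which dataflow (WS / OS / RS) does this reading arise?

dataflow = OS

— WS: 3×2; PE[0][0] trace:
  @0  [0,0]  acc 63  |  →7  ↓63
  @1  [0,0]  acc 81  |  →9  ↓81
  @2  [0,0]  acc 0  |  →0  ↓0
  @3  [0,0]  acc 0  |  →0  ↓0
  @4  [0,0]  acc 0  |  →0  ↓0
— OS: 2×2; PE[0][0] trace:
  @0  [0,0]  acc 63  |  →7  ↓9
  @1  [0,0]  acc 71  |  →2  ↓4
  @2  [0,0]  acc 134  |  →7  ↓9
  @3  [0,0]  acc 134  |  →0  ↓0
  @4  [0,0]  acc 134  |  →0  ↓0
— RS: 2×3; PE[0][0] trace:
  @0  [0,0]  acc 63  |  →63  ↓9
  @1  [0,0]  acc 28  |  →28  ↓4
  @2  [0,0]  acc 0  |  →0  ↓0
  @3  [0,0]  acc 0  |  →0  ↓0
  @4  [0,0]  acc 0  |  →0  ↓0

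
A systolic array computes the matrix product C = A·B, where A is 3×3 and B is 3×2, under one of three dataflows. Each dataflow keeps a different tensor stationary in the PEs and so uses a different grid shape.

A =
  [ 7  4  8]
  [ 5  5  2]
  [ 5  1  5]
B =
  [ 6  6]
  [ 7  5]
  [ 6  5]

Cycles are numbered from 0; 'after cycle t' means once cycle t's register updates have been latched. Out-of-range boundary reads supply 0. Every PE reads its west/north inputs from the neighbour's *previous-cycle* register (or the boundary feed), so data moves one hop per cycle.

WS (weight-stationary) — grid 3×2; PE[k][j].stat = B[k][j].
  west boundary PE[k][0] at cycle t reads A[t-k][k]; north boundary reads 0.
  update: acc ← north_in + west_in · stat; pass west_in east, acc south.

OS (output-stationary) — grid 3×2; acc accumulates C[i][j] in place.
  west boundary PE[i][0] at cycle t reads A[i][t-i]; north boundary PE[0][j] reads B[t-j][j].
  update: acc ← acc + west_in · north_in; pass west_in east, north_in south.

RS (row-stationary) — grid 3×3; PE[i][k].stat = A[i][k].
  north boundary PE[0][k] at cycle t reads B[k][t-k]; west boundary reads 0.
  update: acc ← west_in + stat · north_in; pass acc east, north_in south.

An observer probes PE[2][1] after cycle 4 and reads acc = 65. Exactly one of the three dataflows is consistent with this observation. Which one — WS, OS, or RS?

dataflow = WS

WS (3×2 grid), PE[2][1]:
  0: (2,1).acc=0  regs=<0,0>
  1: (2,1).acc=0  regs=<0,0>
  2: (2,1).acc=0  regs=<0,0>
  3: (2,1).acc=102  regs=<8,102>
  4: (2,1).acc=65  regs=<2,65>
OS (3×2 grid), PE[2][1]:
  0: (2,1).acc=0  regs=<0,0>
  1: (2,1).acc=0  regs=<0,0>
  2: (2,1).acc=0  regs=<0,0>
  3: (2,1).acc=30  regs=<5,6>
  4: (2,1).acc=35  regs=<1,5>
RS (3×3 grid), PE[2][1]:
  0: (2,1).acc=0  regs=<0,0>
  1: (2,1).acc=0  regs=<0,0>
  2: (2,1).acc=0  regs=<0,0>
  3: (2,1).acc=37  regs=<37,7>
  4: (2,1).acc=35  regs=<35,5>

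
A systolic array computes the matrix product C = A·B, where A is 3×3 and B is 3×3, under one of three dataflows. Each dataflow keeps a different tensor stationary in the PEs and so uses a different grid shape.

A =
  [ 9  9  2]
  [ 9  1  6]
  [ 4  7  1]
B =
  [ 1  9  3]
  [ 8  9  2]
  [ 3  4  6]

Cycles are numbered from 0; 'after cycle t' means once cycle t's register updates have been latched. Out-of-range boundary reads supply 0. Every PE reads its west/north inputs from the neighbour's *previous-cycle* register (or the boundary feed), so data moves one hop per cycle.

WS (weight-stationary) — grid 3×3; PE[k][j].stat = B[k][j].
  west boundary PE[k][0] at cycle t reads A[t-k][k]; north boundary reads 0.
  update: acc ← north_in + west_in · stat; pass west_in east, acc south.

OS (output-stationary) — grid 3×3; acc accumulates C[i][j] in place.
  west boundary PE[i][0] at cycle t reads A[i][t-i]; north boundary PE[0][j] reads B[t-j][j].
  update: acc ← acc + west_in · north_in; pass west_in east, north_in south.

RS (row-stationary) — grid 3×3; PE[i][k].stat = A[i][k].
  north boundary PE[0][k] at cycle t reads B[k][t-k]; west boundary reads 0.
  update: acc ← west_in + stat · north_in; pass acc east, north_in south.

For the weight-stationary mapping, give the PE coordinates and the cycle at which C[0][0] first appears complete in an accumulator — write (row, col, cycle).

(row, col, cycle) = (2, 0, 2)

WS — PE[2][0] is where C[0][0] collects:
  cycle 0: PE[2][0] → acc 0, east 0, south 0
  cycle 1: PE[2][0] → acc 0, east 0, south 0
  cycle 2: PE[2][0] → acc 87, east 2, south 87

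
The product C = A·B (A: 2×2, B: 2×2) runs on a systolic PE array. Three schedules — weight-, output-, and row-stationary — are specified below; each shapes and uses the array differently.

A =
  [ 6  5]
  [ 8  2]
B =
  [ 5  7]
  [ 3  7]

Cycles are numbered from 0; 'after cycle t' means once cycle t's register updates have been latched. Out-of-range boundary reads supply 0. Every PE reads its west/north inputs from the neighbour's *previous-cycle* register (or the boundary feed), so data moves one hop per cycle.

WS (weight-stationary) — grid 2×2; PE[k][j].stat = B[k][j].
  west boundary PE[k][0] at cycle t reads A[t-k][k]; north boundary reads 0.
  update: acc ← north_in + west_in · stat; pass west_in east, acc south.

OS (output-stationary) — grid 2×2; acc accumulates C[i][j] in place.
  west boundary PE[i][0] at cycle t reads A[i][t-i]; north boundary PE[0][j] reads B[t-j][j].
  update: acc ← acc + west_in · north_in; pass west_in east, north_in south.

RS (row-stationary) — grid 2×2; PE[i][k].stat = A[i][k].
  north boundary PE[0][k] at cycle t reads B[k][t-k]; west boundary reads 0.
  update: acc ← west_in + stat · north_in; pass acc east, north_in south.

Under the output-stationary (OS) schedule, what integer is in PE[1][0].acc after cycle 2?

OS on a 2×2 grid — tracing PE[1][0] and its feeders:
  after 0 — PE[0][0] acc=30, pass-E 6, pass-S 5
  after 0 — PE[1][0] acc=0, pass-E 0, pass-S 0
  after 1 — PE[0][0] acc=45, pass-E 5, pass-S 3
  after 1 — PE[1][0] acc=40, pass-E 8, pass-S 5
  after 2 — PE[0][0] acc=45, pass-E 0, pass-S 0
  after 2 — PE[1][0] acc=46, pass-E 2, pass-S 3

PE[1][0].acc = 46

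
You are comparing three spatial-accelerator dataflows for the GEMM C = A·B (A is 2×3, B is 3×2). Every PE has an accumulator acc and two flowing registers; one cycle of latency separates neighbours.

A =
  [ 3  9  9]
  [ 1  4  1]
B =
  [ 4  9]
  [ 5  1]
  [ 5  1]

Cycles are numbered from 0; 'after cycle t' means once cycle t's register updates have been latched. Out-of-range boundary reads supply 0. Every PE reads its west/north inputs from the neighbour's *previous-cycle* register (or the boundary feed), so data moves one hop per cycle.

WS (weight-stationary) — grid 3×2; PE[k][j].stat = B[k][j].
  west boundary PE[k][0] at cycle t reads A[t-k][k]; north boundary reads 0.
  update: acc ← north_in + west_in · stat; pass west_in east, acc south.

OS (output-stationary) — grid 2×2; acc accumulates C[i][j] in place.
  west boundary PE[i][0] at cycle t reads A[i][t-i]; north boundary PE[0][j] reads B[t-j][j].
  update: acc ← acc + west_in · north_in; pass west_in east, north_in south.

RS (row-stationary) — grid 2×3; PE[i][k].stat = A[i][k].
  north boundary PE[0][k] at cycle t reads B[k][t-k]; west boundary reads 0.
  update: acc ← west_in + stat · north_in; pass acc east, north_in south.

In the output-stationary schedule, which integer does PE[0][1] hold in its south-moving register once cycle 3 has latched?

Tracing OS — 2×2 array, target PE[0][1]:
  cycle 0: PE[0][0] → acc 12, east 3, south 4
  cycle 0: PE[0][1] → acc 0, east 0, south 0
  cycle 1: PE[0][0] → acc 57, east 9, south 5
  cycle 1: PE[0][1] → acc 27, east 3, south 9
  cycle 2: PE[0][0] → acc 102, east 9, south 5
  cycle 2: PE[0][1] → acc 36, east 9, south 1
  cycle 3: PE[0][0] → acc 102, east 0, south 0
  cycle 3: PE[0][1] → acc 45, east 9, south 1

register = 1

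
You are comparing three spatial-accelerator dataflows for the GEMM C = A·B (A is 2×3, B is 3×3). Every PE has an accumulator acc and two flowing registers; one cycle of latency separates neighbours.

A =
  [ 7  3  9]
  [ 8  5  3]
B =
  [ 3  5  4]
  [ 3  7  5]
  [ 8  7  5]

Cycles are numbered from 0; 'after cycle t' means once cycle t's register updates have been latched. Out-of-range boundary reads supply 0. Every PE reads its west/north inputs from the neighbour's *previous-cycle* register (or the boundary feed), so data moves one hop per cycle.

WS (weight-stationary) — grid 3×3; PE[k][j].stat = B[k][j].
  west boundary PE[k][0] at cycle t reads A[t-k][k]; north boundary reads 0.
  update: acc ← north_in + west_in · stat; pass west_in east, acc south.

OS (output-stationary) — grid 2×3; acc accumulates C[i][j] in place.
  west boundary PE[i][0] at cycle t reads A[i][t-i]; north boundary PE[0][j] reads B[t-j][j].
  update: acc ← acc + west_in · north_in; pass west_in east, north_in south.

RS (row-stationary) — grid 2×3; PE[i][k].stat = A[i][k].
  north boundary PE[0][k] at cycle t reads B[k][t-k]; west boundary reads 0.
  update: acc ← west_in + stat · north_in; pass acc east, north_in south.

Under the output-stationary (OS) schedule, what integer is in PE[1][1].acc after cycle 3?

OS on a 2×3 grid — tracing PE[1][1] and its feeders:
  c0 r0c1: 0 / 0 / 0
  c0 r1c0: 0 / 0 / 0
  c0 r1c1: 0 / 0 / 0
  c1 r0c1: 35 / 7 / 5
  c1 r1c0: 24 / 8 / 3
  c1 r1c1: 0 / 0 / 0
  c2 r0c1: 56 / 3 / 7
  c2 r1c0: 39 / 5 / 3
  c2 r1c1: 40 / 8 / 5
  c3 r0c1: 119 / 9 / 7
  c3 r1c0: 63 / 3 / 8
  c3 r1c1: 75 / 5 / 7

PE[1][1].acc = 75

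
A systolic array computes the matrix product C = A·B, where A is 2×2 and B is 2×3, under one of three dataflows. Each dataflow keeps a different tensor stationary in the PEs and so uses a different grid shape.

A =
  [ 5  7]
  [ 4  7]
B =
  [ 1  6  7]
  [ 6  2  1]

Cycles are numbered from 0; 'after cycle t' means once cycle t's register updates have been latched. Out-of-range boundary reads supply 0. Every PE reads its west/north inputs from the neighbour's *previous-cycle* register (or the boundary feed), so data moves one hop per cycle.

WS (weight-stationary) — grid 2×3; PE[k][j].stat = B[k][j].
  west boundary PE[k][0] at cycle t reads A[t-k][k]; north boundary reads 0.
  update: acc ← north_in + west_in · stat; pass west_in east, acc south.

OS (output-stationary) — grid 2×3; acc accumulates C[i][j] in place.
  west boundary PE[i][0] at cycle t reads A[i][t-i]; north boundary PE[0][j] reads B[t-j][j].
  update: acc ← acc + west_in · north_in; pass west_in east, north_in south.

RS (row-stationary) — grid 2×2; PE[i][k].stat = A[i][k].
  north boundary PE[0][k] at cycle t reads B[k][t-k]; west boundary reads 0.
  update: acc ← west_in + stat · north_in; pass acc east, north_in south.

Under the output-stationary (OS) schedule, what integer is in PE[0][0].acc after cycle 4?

PE[0][0].acc = 47

Tracing OS — 2×3 array, target PE[0][0]:
  0: (0,0).acc=5  regs=<5,1>
  1: (0,0).acc=47  regs=<7,6>
  2: (0,0).acc=47  regs=<0,0>
  3: (0,0).acc=47  regs=<0,0>
  4: (0,0).acc=47  regs=<0,0>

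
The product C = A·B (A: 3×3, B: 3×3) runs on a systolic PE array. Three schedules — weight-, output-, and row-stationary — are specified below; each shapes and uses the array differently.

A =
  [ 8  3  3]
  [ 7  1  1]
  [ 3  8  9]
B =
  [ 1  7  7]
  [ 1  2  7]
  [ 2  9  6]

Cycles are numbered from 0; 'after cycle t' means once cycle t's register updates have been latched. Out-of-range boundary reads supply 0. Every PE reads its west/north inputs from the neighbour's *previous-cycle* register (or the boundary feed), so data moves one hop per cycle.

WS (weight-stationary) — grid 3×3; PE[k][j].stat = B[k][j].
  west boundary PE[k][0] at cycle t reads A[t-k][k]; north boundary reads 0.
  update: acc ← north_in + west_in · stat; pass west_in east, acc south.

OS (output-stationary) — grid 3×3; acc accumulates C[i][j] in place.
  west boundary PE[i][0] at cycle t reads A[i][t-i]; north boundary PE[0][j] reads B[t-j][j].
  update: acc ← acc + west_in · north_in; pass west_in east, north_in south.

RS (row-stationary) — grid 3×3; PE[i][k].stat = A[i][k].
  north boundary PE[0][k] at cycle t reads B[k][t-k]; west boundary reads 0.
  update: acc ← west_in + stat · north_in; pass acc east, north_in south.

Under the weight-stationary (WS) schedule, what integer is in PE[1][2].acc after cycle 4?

WS on a 3×3 grid — tracing PE[1][2] and its feeders:
  step 0 · PE0,2: acc=0; fwd→0 fwd↓0
  step 0 · PE1,1: acc=0; fwd→0 fwd↓0
  step 0 · PE1,2: acc=0; fwd→0 fwd↓0
  step 1 · PE0,2: acc=0; fwd→0 fwd↓0
  step 1 · PE1,1: acc=0; fwd→0 fwd↓0
  step 1 · PE1,2: acc=0; fwd→0 fwd↓0
  step 2 · PE0,2: acc=56; fwd→8 fwd↓56
  step 2 · PE1,1: acc=62; fwd→3 fwd↓62
  step 2 · PE1,2: acc=0; fwd→0 fwd↓0
  step 3 · PE0,2: acc=49; fwd→7 fwd↓49
  step 3 · PE1,1: acc=51; fwd→1 fwd↓51
  step 3 · PE1,2: acc=77; fwd→3 fwd↓77
  step 4 · PE0,2: acc=21; fwd→3 fwd↓21
  step 4 · PE1,1: acc=37; fwd→8 fwd↓37
  step 4 · PE1,2: acc=56; fwd→1 fwd↓56

PE[1][2].acc = 56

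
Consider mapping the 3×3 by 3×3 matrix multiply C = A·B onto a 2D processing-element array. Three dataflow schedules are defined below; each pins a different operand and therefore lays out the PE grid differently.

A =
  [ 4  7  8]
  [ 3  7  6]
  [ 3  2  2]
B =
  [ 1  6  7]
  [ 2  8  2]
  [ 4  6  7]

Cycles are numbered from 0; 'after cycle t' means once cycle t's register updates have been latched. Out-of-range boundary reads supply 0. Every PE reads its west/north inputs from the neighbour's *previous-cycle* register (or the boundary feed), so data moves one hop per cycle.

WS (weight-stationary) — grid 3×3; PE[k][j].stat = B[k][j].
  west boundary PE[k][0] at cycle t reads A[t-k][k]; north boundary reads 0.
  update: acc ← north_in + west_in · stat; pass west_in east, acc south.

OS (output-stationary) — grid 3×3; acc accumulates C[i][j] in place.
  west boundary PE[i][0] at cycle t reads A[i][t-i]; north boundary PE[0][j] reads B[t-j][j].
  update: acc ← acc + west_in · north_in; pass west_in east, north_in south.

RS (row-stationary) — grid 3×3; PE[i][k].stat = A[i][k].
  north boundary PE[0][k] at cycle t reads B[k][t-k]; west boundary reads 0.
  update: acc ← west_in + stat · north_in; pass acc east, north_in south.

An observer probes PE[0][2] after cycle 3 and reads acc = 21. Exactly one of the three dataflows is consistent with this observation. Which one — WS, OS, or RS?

dataflow = WS

WS (3×3 grid), PE[0][2]:
  cycle 0: PE[0][2] → acc 0, east 0, south 0
  cycle 1: PE[0][2] → acc 0, east 0, south 0
  cycle 2: PE[0][2] → acc 28, east 4, south 28
  cycle 3: PE[0][2] → acc 21, east 3, south 21
OS (3×3 grid), PE[0][2]:
  cycle 0: PE[0][2] → acc 0, east 0, south 0
  cycle 1: PE[0][2] → acc 0, east 0, south 0
  cycle 2: PE[0][2] → acc 28, east 4, south 7
  cycle 3: PE[0][2] → acc 42, east 7, south 2
RS (3×3 grid), PE[0][2]:
  cycle 0: PE[0][2] → acc 0, east 0, south 0
  cycle 1: PE[0][2] → acc 0, east 0, south 0
  cycle 2: PE[0][2] → acc 50, east 50, south 4
  cycle 3: PE[0][2] → acc 128, east 128, south 6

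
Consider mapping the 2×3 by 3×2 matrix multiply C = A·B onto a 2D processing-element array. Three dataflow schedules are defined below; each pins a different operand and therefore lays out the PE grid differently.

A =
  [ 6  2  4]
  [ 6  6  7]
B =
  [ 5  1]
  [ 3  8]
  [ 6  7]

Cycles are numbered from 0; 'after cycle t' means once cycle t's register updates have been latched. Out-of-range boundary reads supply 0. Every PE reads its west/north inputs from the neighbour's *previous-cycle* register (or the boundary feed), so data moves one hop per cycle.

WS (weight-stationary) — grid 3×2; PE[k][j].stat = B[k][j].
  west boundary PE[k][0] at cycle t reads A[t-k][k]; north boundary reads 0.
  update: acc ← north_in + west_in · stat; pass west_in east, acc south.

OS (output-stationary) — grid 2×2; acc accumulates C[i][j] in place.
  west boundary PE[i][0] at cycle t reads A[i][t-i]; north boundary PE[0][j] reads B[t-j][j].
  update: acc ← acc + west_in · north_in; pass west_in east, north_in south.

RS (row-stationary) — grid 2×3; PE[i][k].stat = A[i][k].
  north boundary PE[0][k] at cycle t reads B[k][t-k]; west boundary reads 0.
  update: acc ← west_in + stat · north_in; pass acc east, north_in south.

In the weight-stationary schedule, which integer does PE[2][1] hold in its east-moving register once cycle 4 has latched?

WS on a 3×2 grid — tracing PE[2][1] and its feeders:
  after 0 — PE[1][1] acc=0, pass-E 0, pass-S 0
  after 0 — PE[2][0] acc=0, pass-E 0, pass-S 0
  after 0 — PE[2][1] acc=0, pass-E 0, pass-S 0
  after 1 — PE[1][1] acc=0, pass-E 0, pass-S 0
  after 1 — PE[2][0] acc=0, pass-E 0, pass-S 0
  after 1 — PE[2][1] acc=0, pass-E 0, pass-S 0
  after 2 — PE[1][1] acc=22, pass-E 2, pass-S 22
  after 2 — PE[2][0] acc=60, pass-E 4, pass-S 60
  after 2 — PE[2][1] acc=0, pass-E 0, pass-S 0
  after 3 — PE[1][1] acc=54, pass-E 6, pass-S 54
  after 3 — PE[2][0] acc=90, pass-E 7, pass-S 90
  after 3 — PE[2][1] acc=50, pass-E 4, pass-S 50
  after 4 — PE[1][1] acc=0, pass-E 0, pass-S 0
  after 4 — PE[2][0] acc=0, pass-E 0, pass-S 0
  after 4 — PE[2][1] acc=103, pass-E 7, pass-S 103

register = 7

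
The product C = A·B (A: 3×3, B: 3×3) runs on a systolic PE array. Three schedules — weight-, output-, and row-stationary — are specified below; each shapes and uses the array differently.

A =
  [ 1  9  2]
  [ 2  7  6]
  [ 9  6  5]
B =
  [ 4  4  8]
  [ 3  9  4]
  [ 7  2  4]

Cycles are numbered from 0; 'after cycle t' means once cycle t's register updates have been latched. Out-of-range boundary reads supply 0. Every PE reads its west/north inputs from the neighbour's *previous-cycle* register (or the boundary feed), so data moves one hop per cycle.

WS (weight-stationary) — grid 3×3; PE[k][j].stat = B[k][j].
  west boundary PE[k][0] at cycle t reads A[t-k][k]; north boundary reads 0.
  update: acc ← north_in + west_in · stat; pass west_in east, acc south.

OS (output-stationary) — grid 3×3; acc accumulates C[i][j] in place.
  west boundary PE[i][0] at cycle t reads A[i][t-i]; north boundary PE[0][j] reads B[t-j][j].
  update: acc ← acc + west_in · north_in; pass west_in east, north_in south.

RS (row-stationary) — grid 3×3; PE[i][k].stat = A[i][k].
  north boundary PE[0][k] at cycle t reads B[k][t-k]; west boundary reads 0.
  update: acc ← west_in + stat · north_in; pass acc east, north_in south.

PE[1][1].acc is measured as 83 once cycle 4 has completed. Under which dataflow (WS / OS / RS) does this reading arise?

WS (3×3 grid), PE[1][1]:
  after 0 — PE[1][1] acc=0, pass-E 0, pass-S 0
  after 1 — PE[1][1] acc=0, pass-E 0, pass-S 0
  after 2 — PE[1][1] acc=85, pass-E 9, pass-S 85
  after 3 — PE[1][1] acc=71, pass-E 7, pass-S 71
  after 4 — PE[1][1] acc=90, pass-E 6, pass-S 90
OS (3×3 grid), PE[1][1]:
  after 0 — PE[1][1] acc=0, pass-E 0, pass-S 0
  after 1 — PE[1][1] acc=0, pass-E 0, pass-S 0
  after 2 — PE[1][1] acc=8, pass-E 2, pass-S 4
  after 3 — PE[1][1] acc=71, pass-E 7, pass-S 9
  after 4 — PE[1][1] acc=83, pass-E 6, pass-S 2
RS (3×3 grid), PE[1][1]:
  after 0 — PE[1][1] acc=0, pass-E 0, pass-S 0
  after 1 — PE[1][1] acc=0, pass-E 0, pass-S 0
  after 2 — PE[1][1] acc=29, pass-E 29, pass-S 3
  after 3 — PE[1][1] acc=71, pass-E 71, pass-S 9
  after 4 — PE[1][1] acc=44, pass-E 44, pass-S 4

dataflow = OS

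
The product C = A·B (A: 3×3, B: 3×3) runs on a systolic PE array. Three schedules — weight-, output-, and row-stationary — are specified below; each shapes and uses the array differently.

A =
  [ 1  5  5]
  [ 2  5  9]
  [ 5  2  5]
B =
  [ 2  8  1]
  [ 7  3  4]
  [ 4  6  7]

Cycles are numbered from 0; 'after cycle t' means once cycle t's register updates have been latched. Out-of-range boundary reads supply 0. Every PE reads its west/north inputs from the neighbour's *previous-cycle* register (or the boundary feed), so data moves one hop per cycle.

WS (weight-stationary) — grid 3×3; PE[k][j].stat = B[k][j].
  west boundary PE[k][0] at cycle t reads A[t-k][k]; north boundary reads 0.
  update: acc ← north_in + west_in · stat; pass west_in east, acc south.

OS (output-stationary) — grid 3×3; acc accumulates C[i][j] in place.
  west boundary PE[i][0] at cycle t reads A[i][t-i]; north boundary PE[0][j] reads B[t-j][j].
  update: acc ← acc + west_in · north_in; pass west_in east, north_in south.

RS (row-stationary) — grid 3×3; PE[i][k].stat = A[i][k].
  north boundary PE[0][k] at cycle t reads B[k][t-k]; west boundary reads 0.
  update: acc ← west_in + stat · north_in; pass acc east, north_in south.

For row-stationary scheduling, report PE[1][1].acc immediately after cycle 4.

PE[1][1].acc = 22

RS (3×3). Following PE[1][1] plus its west/north inputs:
  0: (0,1).acc=0  regs=<0,0>
  0: (1,0).acc=0  regs=<0,0>
  0: (1,1).acc=0  regs=<0,0>
  1: (0,1).acc=37  regs=<37,7>
  1: (1,0).acc=4  regs=<4,2>
  1: (1,1).acc=0  regs=<0,0>
  2: (0,1).acc=23  regs=<23,3>
  2: (1,0).acc=16  regs=<16,8>
  2: (1,1).acc=39  regs=<39,7>
  3: (0,1).acc=21  regs=<21,4>
  3: (1,0).acc=2  regs=<2,1>
  3: (1,1).acc=31  regs=<31,3>
  4: (0,1).acc=0  regs=<0,0>
  4: (1,0).acc=0  regs=<0,0>
  4: (1,1).acc=22  regs=<22,4>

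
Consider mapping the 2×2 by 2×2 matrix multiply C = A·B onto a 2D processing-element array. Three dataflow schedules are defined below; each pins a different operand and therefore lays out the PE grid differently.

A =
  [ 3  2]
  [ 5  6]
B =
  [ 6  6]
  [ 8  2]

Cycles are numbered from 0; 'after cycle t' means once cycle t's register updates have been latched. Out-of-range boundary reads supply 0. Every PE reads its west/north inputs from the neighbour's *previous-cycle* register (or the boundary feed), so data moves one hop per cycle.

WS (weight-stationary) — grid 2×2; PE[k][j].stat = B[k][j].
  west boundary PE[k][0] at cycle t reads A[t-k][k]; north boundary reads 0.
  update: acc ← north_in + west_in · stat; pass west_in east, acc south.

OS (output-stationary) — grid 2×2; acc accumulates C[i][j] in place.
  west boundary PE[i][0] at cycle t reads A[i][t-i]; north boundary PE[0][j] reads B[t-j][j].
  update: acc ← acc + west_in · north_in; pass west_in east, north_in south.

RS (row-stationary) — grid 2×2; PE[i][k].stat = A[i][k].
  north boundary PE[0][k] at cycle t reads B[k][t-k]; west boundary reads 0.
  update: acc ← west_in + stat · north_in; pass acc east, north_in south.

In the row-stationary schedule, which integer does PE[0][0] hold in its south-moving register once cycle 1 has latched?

register = 6

RS on a 2×2 grid — tracing PE[0][0] and its feeders:
  [0] (0,0) acc=18 (h:18 v:6)
  [1] (0,0) acc=18 (h:18 v:6)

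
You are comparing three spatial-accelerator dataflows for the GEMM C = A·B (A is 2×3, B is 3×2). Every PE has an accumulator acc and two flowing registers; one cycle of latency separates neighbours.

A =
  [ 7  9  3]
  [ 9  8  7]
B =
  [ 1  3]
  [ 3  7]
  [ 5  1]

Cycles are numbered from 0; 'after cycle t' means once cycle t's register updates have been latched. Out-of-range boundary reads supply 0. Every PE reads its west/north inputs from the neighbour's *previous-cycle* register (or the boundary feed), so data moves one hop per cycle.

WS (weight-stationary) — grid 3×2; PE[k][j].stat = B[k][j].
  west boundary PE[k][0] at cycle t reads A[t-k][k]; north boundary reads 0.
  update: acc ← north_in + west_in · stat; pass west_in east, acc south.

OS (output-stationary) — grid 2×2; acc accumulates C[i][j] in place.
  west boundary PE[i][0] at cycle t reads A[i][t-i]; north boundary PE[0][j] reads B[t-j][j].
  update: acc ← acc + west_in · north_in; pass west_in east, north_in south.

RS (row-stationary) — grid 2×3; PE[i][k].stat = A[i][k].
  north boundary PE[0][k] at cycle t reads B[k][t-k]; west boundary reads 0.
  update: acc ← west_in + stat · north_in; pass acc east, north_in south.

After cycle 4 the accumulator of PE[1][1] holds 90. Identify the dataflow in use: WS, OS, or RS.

WS [3×2] PE[1][1] across cycles:
  after 0 — PE[1][1] acc=0, pass-E 0, pass-S 0
  after 1 — PE[1][1] acc=0, pass-E 0, pass-S 0
  after 2 — PE[1][1] acc=84, pass-E 9, pass-S 84
  after 3 — PE[1][1] acc=83, pass-E 8, pass-S 83
  after 4 — PE[1][1] acc=0, pass-E 0, pass-S 0
OS [2×2] PE[1][1] across cycles:
  after 0 — PE[1][1] acc=0, pass-E 0, pass-S 0
  after 1 — PE[1][1] acc=0, pass-E 0, pass-S 0
  after 2 — PE[1][1] acc=27, pass-E 9, pass-S 3
  after 3 — PE[1][1] acc=83, pass-E 8, pass-S 7
  after 4 — PE[1][1] acc=90, pass-E 7, pass-S 1
RS [2×3] PE[1][1] across cycles:
  after 0 — PE[1][1] acc=0, pass-E 0, pass-S 0
  after 1 — PE[1][1] acc=0, pass-E 0, pass-S 0
  after 2 — PE[1][1] acc=33, pass-E 33, pass-S 3
  after 3 — PE[1][1] acc=83, pass-E 83, pass-S 7
  after 4 — PE[1][1] acc=0, pass-E 0, pass-S 0

dataflow = OS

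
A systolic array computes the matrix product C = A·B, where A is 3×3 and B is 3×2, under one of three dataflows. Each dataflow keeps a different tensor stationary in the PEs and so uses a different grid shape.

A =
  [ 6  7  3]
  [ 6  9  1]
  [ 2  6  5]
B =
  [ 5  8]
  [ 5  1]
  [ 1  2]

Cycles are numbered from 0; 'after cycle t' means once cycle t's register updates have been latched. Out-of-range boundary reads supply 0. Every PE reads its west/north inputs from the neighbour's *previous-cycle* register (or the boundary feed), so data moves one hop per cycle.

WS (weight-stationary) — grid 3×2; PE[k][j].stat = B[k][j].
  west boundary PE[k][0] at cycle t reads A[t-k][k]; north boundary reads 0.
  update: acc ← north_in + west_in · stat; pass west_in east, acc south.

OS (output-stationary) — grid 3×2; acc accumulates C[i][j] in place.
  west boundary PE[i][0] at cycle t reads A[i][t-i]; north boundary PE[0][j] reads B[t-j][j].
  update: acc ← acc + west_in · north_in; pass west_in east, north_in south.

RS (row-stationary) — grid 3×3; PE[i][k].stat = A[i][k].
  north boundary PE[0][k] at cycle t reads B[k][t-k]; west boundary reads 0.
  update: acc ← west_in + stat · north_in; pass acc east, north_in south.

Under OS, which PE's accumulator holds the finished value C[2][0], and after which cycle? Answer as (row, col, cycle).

OS — PE[2][0] is where C[2][0] collects:
  c0 r2c0: 0 / 0 / 0
  c1 r2c0: 0 / 0 / 0
  c2 r2c0: 10 / 2 / 5
  c3 r2c0: 40 / 6 / 5
  c4 r2c0: 45 / 5 / 1

(row, col, cycle) = (2, 0, 4)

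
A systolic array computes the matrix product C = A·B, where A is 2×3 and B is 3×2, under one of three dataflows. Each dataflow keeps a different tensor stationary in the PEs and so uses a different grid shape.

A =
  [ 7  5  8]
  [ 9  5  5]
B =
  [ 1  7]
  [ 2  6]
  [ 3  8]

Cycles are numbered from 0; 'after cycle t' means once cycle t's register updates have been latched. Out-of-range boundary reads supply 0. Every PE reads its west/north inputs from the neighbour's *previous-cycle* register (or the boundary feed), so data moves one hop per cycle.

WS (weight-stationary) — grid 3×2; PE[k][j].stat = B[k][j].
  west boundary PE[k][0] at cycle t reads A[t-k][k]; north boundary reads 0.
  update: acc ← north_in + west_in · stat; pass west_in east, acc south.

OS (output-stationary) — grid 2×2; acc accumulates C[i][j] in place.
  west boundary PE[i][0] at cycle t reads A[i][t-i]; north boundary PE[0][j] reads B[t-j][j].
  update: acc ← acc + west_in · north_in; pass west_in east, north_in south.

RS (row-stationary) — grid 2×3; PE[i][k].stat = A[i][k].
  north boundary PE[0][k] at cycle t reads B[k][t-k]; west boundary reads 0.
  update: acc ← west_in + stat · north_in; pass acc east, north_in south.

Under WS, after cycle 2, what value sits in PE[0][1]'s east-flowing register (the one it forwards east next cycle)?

WS (3×2). Following PE[0][1] plus its west/north inputs:
  @0  [0,0]  acc 7  |  →7  ↓7
  @0  [0,1]  acc 0  |  →0  ↓0
  @1  [0,0]  acc 9  |  →9  ↓9
  @1  [0,1]  acc 49  |  →7  ↓49
  @2  [0,0]  acc 0  |  →0  ↓0
  @2  [0,1]  acc 63  |  →9  ↓63

register = 9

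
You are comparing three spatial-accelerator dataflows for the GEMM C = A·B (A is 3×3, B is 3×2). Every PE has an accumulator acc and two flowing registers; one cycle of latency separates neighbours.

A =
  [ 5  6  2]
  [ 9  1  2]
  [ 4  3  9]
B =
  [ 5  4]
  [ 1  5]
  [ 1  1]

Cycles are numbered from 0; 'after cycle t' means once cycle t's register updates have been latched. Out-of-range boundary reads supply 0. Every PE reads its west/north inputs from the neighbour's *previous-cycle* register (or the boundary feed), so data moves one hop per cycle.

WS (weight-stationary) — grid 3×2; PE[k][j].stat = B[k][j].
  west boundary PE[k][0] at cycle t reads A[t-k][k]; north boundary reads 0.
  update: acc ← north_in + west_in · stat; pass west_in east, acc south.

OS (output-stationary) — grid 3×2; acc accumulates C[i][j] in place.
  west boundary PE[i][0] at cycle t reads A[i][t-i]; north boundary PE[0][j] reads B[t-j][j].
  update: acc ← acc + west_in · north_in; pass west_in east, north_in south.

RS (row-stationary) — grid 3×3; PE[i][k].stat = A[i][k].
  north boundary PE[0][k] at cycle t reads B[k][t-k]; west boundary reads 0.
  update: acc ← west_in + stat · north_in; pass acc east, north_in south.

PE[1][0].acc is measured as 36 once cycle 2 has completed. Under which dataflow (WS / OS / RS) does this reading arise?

— WS: 3×2; PE[1][0] trace:
  after 0 — PE[1][0] acc=0, pass-E 0, pass-S 0
  after 1 — PE[1][0] acc=31, pass-E 6, pass-S 31
  after 2 — PE[1][0] acc=46, pass-E 1, pass-S 46
— OS: 3×2; PE[1][0] trace:
  after 0 — PE[1][0] acc=0, pass-E 0, pass-S 0
  after 1 — PE[1][0] acc=45, pass-E 9, pass-S 5
  after 2 — PE[1][0] acc=46, pass-E 1, pass-S 1
— RS: 3×3; PE[1][0] trace:
  after 0 — PE[1][0] acc=0, pass-E 0, pass-S 0
  after 1 — PE[1][0] acc=45, pass-E 45, pass-S 5
  after 2 — PE[1][0] acc=36, pass-E 36, pass-S 4

dataflow = RS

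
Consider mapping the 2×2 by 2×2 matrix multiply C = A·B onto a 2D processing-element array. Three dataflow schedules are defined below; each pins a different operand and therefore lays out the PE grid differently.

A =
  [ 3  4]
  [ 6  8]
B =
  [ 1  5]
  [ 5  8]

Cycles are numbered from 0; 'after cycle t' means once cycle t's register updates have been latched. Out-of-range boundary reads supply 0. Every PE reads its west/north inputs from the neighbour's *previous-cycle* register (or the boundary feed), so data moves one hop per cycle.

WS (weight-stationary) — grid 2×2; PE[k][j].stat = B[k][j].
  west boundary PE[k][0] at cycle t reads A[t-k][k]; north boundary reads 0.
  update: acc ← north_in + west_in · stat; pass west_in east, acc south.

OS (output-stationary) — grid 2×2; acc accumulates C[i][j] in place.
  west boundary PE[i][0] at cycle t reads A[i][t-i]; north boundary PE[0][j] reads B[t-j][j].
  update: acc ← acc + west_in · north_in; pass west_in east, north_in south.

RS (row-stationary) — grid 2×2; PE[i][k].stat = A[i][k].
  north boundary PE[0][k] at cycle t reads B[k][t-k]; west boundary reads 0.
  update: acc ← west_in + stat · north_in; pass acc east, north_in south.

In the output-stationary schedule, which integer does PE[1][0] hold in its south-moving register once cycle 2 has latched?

register = 5

OS (2×2). Following PE[1][0] plus its west/north inputs:
  cycle 0: PE[0][0] → acc 3, east 3, south 1
  cycle 0: PE[1][0] → acc 0, east 0, south 0
  cycle 1: PE[0][0] → acc 23, east 4, south 5
  cycle 1: PE[1][0] → acc 6, east 6, south 1
  cycle 2: PE[0][0] → acc 23, east 0, south 0
  cycle 2: PE[1][0] → acc 46, east 8, south 5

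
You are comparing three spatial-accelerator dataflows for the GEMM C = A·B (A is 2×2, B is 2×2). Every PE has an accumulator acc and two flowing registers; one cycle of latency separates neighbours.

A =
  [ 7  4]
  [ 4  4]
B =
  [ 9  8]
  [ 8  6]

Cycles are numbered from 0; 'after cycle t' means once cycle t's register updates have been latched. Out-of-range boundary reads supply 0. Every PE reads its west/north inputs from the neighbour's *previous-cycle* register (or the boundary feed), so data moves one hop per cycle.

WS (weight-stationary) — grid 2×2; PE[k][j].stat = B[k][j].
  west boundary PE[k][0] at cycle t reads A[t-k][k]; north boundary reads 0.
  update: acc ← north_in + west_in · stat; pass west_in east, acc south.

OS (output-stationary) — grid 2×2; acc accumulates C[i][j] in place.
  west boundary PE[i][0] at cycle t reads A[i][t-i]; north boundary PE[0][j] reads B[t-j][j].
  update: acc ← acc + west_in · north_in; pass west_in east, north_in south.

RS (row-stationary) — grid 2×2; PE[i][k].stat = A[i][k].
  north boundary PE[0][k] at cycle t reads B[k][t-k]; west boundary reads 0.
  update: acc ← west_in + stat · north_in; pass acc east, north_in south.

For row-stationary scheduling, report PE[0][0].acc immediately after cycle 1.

PE[0][0].acc = 56

RS (2×2). Following PE[0][0] plus its west/north inputs:
  0: (0,0).acc=63  regs=<63,9>
  1: (0,0).acc=56  regs=<56,8>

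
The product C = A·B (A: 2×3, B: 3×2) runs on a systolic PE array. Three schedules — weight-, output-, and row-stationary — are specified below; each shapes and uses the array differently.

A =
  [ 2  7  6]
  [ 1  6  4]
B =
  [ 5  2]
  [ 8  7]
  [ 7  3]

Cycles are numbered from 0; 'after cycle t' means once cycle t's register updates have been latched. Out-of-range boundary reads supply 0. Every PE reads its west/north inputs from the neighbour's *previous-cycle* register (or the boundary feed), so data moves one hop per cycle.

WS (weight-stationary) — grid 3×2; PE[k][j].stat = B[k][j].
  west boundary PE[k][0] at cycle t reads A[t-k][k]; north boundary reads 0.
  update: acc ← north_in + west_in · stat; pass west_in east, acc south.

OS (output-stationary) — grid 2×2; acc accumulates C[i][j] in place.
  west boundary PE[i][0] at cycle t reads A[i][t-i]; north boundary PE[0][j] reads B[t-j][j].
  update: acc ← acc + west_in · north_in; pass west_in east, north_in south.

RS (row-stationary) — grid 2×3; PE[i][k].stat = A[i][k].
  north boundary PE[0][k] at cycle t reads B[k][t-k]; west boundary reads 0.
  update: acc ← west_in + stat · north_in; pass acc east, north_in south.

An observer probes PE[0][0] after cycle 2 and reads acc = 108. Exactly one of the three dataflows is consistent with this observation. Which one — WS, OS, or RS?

WS (3×2 grid), PE[0][0]:
  after 0 — PE[0][0] acc=10, pass-E 2, pass-S 10
  after 1 — PE[0][0] acc=5, pass-E 1, pass-S 5
  after 2 — PE[0][0] acc=0, pass-E 0, pass-S 0
OS (2×2 grid), PE[0][0]:
  after 0 — PE[0][0] acc=10, pass-E 2, pass-S 5
  after 1 — PE[0][0] acc=66, pass-E 7, pass-S 8
  after 2 — PE[0][0] acc=108, pass-E 6, pass-S 7
RS (2×3 grid), PE[0][0]:
  after 0 — PE[0][0] acc=10, pass-E 10, pass-S 5
  after 1 — PE[0][0] acc=4, pass-E 4, pass-S 2
  after 2 — PE[0][0] acc=0, pass-E 0, pass-S 0

dataflow = OS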